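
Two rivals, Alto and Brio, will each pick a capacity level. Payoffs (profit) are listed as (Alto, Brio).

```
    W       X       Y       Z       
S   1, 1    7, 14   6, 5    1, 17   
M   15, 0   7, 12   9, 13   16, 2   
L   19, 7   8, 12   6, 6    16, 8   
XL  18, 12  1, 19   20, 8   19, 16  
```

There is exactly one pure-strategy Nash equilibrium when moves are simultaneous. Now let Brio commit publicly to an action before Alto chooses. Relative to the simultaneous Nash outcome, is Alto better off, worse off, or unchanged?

Alto best-responds to each possible Brio move:
- W: Alto compares 1, 15, 19, 18 and picks L; Brio would get 7.
- X: Alto compares 7, 7, 8, 1 and picks L; Brio would get 12.
- Y: Alto compares 6, 9, 6, 20 and picks XL; Brio would get 8.
- Z: Alto compares 1, 16, 16, 19 and picks XL; Brio would get 16.
Brio's induced payoffs are 7, 12, 8, 16, so Brio commits to Z. Subgame-perfect outcome: (XL, Z) with payoffs (19, 16).
Under simultaneous play:
Alto's best replies: W→L; X→L; Y→XL; Z→XL.
Brio's best replies: S→Z; M→Y; L→X; XL→X.
The unique mutual best reply is (L, X), giving (8, 12).
Alto earns 19 sequentially versus 8 at the Nash outcome: better off.

better off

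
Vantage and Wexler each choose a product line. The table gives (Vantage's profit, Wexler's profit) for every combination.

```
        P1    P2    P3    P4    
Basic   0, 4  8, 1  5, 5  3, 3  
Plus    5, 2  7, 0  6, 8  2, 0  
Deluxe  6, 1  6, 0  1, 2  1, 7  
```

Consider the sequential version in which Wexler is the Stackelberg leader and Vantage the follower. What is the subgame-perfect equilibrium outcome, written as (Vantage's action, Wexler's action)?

(Plus, P3)

Backward induction with Wexler moving first.
- P1: Vantage compares 0, 5, 6 and picks Deluxe; Wexler would get 1.
- P2: Vantage compares 8, 7, 6 and picks Basic; Wexler would get 1.
- P3: Vantage compares 5, 6, 1 and picks Plus; Wexler would get 8.
- P4: Vantage compares 3, 2, 1 and picks Basic; Wexler would get 3.
Among 1, 1, 8, 3, the best is 8 at P3. Subgame-perfect outcome: (Plus, P3) with payoffs (6, 8).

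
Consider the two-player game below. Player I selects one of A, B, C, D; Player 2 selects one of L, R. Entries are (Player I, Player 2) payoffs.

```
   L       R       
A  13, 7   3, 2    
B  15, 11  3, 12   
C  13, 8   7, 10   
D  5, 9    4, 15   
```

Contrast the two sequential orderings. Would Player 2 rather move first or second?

If Player I leads: Player 2's best replies are A→L, B→R, C→R, D→R; Player I's induced payoffs 13, 3, 7, 4; outcome (A, L), payoffs (13, 7).
If Player 2 leads: Player I's best replies are L→B, R→C; Player 2's induced payoffs 11, 10; outcome (B, L), payoffs (15, 11).
Player 2 gets 11 moving first and 7 moving second, so Player 2 prefers to move first.

first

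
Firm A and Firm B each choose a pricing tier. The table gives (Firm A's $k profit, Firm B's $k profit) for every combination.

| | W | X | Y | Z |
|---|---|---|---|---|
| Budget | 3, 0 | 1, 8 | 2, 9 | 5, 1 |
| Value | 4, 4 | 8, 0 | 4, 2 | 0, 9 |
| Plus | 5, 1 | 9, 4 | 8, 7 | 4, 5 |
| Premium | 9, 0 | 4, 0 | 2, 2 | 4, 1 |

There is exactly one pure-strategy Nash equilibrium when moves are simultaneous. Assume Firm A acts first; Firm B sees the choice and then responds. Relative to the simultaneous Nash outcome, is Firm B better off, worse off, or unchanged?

Work backward from Firm B's decision.
- Budget → Firm B plays Y (best of 0, 8, 9, 1); Firm A gets 2.
- Value → Firm B plays Z (best of 4, 0, 2, 9); Firm A gets 0.
- Plus → Firm B plays Y (best of 1, 4, 7, 5); Firm A gets 8.
- Premium → Firm B plays Y (best of 0, 0, 2, 1); Firm A gets 2.
Firm A's induced payoffs are 2, 0, 8, 2, so Firm A commits to Plus. Subgame-perfect outcome: (Plus, Y) with payoffs (8, 7).
Now find the simultaneous Nash equilibrium.
Firm A's best replies: W→Premium; X→Plus; Y→Plus; Z→Budget.
Firm B's best replies: Budget→Y; Value→Z; Plus→Y; Premium→Y.
Only (Plus, Y) has each player best-responding; Nash payoffs (8, 7).
Firm B earns 7 sequentially versus 7 at the Nash outcome: unchanged.

unchanged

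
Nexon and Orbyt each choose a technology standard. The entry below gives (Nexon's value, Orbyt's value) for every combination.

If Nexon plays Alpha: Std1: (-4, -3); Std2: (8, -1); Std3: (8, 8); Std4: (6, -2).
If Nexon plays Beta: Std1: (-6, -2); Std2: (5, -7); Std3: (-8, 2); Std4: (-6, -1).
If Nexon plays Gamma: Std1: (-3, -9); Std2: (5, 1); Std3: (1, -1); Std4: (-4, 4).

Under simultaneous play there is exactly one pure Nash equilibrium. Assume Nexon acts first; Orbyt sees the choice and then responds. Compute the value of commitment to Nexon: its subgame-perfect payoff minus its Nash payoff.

0

Work backward from Orbyt's decision.
- Alpha: Orbyt compares -3, -1, 8, -2 and picks Std3; Nexon would get 8.
- Beta: Orbyt compares -2, -7, 2, -1 and picks Std3; Nexon would get -8.
- Gamma: Orbyt compares -9, 1, -1, 4 and picks Std4; Nexon would get -4.
Among 8, -8, -4, the best is 8 at Alpha. Subgame-perfect outcome: (Alpha, Std3) with payoffs (8, 8).
Under simultaneous play:
Nexon's best replies: Std1→Gamma; Std2→Alpha; Std3→Alpha; Std4→Alpha.
Orbyt's best replies: Alpha→Std3; Beta→Std3; Gamma→Std4.
The unique mutual best reply is (Alpha, Std3), giving (8, 8).
Nexon's commitment gain: 8 − 8 = 0.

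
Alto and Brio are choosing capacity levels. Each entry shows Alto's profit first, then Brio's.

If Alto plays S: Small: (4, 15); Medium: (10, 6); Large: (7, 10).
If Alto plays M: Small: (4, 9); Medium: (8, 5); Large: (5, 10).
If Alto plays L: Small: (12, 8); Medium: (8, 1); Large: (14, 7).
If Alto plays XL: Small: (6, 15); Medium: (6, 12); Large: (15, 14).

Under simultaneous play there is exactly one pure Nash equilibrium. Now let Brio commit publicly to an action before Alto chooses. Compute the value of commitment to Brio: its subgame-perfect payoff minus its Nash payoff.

Work backward from Alto's decision.
- Small: Alto compares 4, 4, 12, 6 and picks L; Brio would get 8.
- Medium: Alto compares 10, 8, 8, 6 and picks S; Brio would get 6.
- Large: Alto compares 7, 5, 14, 15 and picks XL; Brio would get 14.
Brio's induced payoffs are 8, 6, 14, so Brio commits to Large. Subgame-perfect outcome: (XL, Large) with payoffs (15, 14).
Now find the simultaneous Nash equilibrium.
Alto's best replies: Small→L; Medium→S; Large→XL.
Brio's best replies: S→Small; M→Large; L→Small; XL→Small.
The unique mutual best reply is (L, Small), giving (12, 8).
Brio's commitment gain: 14 − 8 = 6.

6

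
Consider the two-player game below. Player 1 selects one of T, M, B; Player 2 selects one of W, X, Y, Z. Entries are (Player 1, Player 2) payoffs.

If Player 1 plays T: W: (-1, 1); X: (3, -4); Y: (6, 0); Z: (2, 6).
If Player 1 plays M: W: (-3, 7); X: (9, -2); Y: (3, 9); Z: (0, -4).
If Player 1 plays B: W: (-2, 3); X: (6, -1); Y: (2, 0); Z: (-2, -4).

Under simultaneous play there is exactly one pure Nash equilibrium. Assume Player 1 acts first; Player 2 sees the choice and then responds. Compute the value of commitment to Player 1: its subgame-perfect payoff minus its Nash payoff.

Solve by backward induction (Player 1 leads).
- T → Player 2 plays Z (best of 1, -4, 0, 6); Player 1 gets 2.
- M → Player 2 plays Y (best of 7, -2, 9, -4); Player 1 gets 3.
- B → Player 2 plays W (best of 3, -1, 0, -4); Player 1 gets -2.
Maximizing over 2, 3, -2, Player 1 chooses M. Subgame-perfect outcome: (M, Y) with payoffs (3, 9).
Now find the simultaneous Nash equilibrium.
Player 1's best replies: W→T; X→M; Y→T; Z→T.
Player 2's best replies: T→Z; M→Y; B→W.
Only (T, Z) has each player best-responding; Nash payoffs (2, 6).
Player 1's commitment gain: 3 − 2 = 1.

1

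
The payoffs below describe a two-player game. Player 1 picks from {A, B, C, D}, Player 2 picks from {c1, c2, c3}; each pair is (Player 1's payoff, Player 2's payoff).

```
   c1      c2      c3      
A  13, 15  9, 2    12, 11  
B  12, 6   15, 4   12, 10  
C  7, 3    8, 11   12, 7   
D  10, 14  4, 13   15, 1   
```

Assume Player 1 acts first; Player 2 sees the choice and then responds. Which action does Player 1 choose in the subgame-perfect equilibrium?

Work backward from Player 2's decision.
- A: Player 2 compares 15, 2, 11 and picks c1; Player 1 would get 13.
- B: Player 2 compares 6, 4, 10 and picks c3; Player 1 would get 12.
- C: Player 2 compares 3, 11, 7 and picks c2; Player 1 would get 8.
- D: Player 2 compares 14, 13, 1 and picks c1; Player 1 would get 10.
Among 13, 12, 8, 10, the best is 13 at A. Subgame-perfect outcome: (A, c1) with payoffs (13, 15).

A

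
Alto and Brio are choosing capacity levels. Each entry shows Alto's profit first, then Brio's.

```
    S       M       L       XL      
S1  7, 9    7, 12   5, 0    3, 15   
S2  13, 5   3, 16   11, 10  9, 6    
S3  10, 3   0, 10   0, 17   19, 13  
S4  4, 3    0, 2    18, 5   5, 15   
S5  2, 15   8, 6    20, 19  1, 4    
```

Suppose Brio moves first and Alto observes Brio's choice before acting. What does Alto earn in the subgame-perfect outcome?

20

Alto best-responds to each possible Brio move:
- S: Alto compares 7, 13, 10, 4, 2 and picks S2; Brio would get 5.
- M: Alto compares 7, 3, 0, 0, 8 and picks S5; Brio would get 6.
- L: Alto compares 5, 11, 0, 18, 20 and picks S5; Brio would get 19.
- XL: Alto compares 3, 9, 19, 5, 1 and picks S3; Brio would get 13.
Brio's induced payoffs are 5, 6, 19, 13, so Brio commits to L. Subgame-perfect outcome: (S5, L) with payoffs (20, 19).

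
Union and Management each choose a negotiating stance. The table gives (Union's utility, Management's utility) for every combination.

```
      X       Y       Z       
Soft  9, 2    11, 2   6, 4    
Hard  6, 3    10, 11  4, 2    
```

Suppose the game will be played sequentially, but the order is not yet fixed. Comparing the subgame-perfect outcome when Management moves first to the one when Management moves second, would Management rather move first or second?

If Union leads: Management's best replies are Soft→Z, Hard→Y; Union's induced payoffs 6, 10; outcome (Hard, Y), payoffs (10, 11).
If Management leads: Union's best replies are X→Soft, Y→Soft, Z→Soft; Management's induced payoffs 2, 2, 4; outcome (Soft, Z), payoffs (6, 4).
Management gets 4 moving first and 11 moving second, so Management prefers to move second.

second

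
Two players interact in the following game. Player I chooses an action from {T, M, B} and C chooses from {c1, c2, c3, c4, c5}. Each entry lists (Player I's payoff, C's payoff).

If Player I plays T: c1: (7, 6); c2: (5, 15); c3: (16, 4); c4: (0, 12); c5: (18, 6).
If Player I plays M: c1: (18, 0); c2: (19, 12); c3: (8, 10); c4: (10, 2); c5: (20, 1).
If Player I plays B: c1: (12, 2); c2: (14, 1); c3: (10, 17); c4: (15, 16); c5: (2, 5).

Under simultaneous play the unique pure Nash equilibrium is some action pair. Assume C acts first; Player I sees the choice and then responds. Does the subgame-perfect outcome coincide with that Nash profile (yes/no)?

no

Work backward from Player I's decision.
- c1: BR = M, leader payoff 0.
- c2: BR = M, leader payoff 12.
- c3: BR = T, leader payoff 4.
- c4: BR = B, leader payoff 16.
- c5: BR = M, leader payoff 1.
Among 0, 12, 4, 16, 1, the best is 16 at c4. Subgame-perfect outcome: (B, c4) with payoffs (15, 16).
Under simultaneous play:
Player I's best replies: c1→M; c2→M; c3→T; c4→B; c5→M.
C's best replies: T→c2; M→c2; B→c3.
Only (M, c2) has each player best-responding; Nash payoffs (19, 12).
Sequential outcome (B, c4) differs from the Nash profile (M, c2).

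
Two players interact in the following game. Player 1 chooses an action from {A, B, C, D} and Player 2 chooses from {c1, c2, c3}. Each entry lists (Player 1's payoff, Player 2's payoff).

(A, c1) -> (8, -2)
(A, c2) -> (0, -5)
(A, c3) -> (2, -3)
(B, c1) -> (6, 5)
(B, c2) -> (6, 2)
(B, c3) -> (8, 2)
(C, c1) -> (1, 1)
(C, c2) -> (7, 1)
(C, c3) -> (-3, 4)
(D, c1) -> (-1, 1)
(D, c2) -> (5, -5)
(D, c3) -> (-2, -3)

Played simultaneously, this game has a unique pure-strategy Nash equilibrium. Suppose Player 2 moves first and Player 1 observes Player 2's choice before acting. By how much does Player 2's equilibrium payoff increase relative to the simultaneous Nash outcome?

4

Backward induction with Player 2 moving first.
- c1 → Player 1 plays A (best of 8, 6, 1, -1); Player 2 gets -2.
- c2 → Player 1 plays C (best of 0, 6, 7, 5); Player 2 gets 1.
- c3 → Player 1 plays B (best of 2, 8, -3, -2); Player 2 gets 2.
Player 2's induced payoffs are -2, 1, 2, so Player 2 commits to c3. Subgame-perfect outcome: (B, c3) with payoffs (8, 2).
Under simultaneous play:
Player 1's best replies: c1→A; c2→C; c3→B.
Player 2's best replies: A→c1; B→c1; C→c3; D→c1.
The unique mutual best reply is (A, c1), giving (8, -2).
Player 2's commitment gain: 2 − -2 = 4.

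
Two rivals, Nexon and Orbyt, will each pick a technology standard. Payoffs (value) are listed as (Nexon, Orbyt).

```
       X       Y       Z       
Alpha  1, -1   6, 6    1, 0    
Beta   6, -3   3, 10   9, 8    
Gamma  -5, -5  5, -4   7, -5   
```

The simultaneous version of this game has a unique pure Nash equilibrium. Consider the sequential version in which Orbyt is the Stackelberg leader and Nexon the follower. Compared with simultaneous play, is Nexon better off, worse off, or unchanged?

Backward induction with Orbyt moving first.
- X → Nexon plays Beta (best of 1, 6, -5); Orbyt gets -3.
- Y → Nexon plays Alpha (best of 6, 3, 5); Orbyt gets 6.
- Z → Nexon plays Beta (best of 1, 9, 7); Orbyt gets 8.
Among -3, 6, 8, the best is 8 at Z. Subgame-perfect outcome: (Beta, Z) with payoffs (9, 8).
Under simultaneous play:
Nexon's best replies: X→Beta; Y→Alpha; Z→Beta.
Orbyt's best replies: Alpha→Y; Beta→Y; Gamma→Y.
Only (Alpha, Y) has each player best-responding; Nash payoffs (6, 6).
Nexon earns 9 sequentially versus 6 at the Nash outcome: better off.

better off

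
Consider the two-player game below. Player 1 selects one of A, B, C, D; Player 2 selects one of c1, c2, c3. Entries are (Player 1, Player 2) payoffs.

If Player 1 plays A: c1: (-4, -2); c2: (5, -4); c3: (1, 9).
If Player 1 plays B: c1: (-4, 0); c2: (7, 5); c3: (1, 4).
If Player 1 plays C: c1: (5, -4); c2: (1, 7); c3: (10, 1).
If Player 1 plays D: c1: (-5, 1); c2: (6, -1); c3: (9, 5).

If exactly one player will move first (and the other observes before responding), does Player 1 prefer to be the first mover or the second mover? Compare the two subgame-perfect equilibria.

If Player 1 leads: Player 2's best replies are A→c3, B→c2, C→c2, D→c3; Player 1's induced payoffs 1, 7, 1, 9; outcome (D, c3), payoffs (9, 5).
If Player 2 leads: Player 1's best replies are c1→C, c2→B, c3→C; Player 2's induced payoffs -4, 5, 1; outcome (B, c2), payoffs (7, 5).
Player 1 gets 9 moving first and 7 moving second, so Player 1 prefers to move first.

first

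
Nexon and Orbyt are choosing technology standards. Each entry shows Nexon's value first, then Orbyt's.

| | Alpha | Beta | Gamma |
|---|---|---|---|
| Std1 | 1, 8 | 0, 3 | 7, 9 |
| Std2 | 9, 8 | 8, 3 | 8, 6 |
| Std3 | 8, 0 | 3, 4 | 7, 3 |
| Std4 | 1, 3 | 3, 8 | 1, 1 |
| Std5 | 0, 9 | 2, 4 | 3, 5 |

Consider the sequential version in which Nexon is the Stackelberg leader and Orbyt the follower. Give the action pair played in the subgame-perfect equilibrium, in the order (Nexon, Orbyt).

Backward induction with Nexon moving first.
- Std1: Orbyt compares 8, 3, 9 and picks Gamma; Nexon would get 7.
- Std2: Orbyt compares 8, 3, 6 and picks Alpha; Nexon would get 9.
- Std3: Orbyt compares 0, 4, 3 and picks Beta; Nexon would get 3.
- Std4: Orbyt compares 3, 8, 1 and picks Beta; Nexon would get 3.
- Std5: Orbyt compares 9, 4, 5 and picks Alpha; Nexon would get 0.
Maximizing over 7, 9, 3, 3, 0, Nexon chooses Std2. Subgame-perfect outcome: (Std2, Alpha) with payoffs (9, 8).

(Std2, Alpha)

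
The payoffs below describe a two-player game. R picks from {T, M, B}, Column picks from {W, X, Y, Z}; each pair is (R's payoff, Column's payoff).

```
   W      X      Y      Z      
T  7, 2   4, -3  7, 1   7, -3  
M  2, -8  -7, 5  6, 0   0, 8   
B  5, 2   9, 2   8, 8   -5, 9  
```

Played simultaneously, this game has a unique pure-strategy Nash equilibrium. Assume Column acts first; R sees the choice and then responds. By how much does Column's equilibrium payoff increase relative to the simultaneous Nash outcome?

6

Solve by backward induction (Column leads).
- W: BR = T, leader payoff 2.
- X: BR = B, leader payoff 2.
- Y: BR = B, leader payoff 8.
- Z: BR = T, leader payoff -3.
Among 2, 2, 8, -3, the best is 8 at Y. Subgame-perfect outcome: (B, Y) with payoffs (8, 8).
For the simultaneous game, intersect best replies.
R's best replies: W→T; X→B; Y→B; Z→T.
Column's best replies: T→W; M→Z; B→Z.
Only (T, W) has each player best-responding; Nash payoffs (7, 2).
Column's commitment gain: 8 − 2 = 6.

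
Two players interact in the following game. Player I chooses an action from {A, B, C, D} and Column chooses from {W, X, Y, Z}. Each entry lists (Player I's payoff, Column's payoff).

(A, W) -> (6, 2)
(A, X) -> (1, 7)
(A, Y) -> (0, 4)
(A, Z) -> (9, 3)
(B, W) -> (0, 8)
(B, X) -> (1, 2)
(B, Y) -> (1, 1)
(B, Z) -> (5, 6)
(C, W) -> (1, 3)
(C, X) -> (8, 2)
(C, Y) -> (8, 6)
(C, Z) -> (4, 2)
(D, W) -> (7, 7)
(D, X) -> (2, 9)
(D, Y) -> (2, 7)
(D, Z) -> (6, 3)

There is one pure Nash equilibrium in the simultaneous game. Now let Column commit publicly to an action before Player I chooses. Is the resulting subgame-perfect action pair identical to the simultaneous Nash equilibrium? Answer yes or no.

no

Work backward from Player I's decision.
- W: Player I compares 6, 0, 1, 7 and picks D; Column would get 7.
- X: Player I compares 1, 1, 8, 2 and picks C; Column would get 2.
- Y: Player I compares 0, 1, 8, 2 and picks C; Column would get 6.
- Z: Player I compares 9, 5, 4, 6 and picks A; Column would get 3.
Maximizing over 7, 2, 6, 3, Column chooses W. Subgame-perfect outcome: (D, W) with payoffs (7, 7).
Under simultaneous play:
Player I's best replies: W→D; X→C; Y→C; Z→A.
Column's best replies: A→X; B→W; C→Y; D→X.
Only (C, Y) has each player best-responding; Nash payoffs (8, 6).
Sequential outcome (D, W) differs from the Nash profile (C, Y).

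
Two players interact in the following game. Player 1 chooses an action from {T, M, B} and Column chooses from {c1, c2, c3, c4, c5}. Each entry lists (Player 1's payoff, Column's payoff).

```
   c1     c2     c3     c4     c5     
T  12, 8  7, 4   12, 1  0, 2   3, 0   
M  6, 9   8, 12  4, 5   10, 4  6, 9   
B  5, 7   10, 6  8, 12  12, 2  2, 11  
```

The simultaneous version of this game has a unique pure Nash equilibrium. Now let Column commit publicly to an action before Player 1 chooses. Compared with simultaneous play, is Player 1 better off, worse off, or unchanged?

worse off

Solve by backward induction (Column leads).
- c1 → Player 1 plays T (best of 12, 6, 5); Column gets 8.
- c2 → Player 1 plays B (best of 7, 8, 10); Column gets 6.
- c3 → Player 1 plays T (best of 12, 4, 8); Column gets 1.
- c4 → Player 1 plays B (best of 0, 10, 12); Column gets 2.
- c5 → Player 1 plays M (best of 3, 6, 2); Column gets 9.
Column's induced payoffs are 8, 6, 1, 2, 9, so Column commits to c5. Subgame-perfect outcome: (M, c5) with payoffs (6, 9).
Under simultaneous play:
Player 1's best replies: c1→T; c2→B; c3→T; c4→B; c5→M.
Column's best replies: T→c1; M→c2; B→c3.
Only (T, c1) has each player best-responding; Nash payoffs (12, 8).
Player 1 earns 6 sequentially versus 12 at the Nash outcome: worse off.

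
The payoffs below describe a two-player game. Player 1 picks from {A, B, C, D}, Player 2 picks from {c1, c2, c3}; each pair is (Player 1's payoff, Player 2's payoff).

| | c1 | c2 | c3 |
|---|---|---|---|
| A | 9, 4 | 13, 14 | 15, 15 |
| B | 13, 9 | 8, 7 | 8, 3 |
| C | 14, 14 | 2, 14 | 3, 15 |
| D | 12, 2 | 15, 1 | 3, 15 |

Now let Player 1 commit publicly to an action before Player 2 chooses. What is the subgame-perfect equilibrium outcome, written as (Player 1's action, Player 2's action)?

(A, c3)

Work backward from Player 2's decision.
- A: Player 2 compares 4, 14, 15 and picks c3; Player 1 would get 15.
- B: Player 2 compares 9, 7, 3 and picks c1; Player 1 would get 13.
- C: Player 2 compares 14, 14, 15 and picks c3; Player 1 would get 3.
- D: Player 2 compares 2, 1, 15 and picks c3; Player 1 would get 3.
Among 15, 13, 3, 3, the best is 15 at A. Subgame-perfect outcome: (A, c3) with payoffs (15, 15).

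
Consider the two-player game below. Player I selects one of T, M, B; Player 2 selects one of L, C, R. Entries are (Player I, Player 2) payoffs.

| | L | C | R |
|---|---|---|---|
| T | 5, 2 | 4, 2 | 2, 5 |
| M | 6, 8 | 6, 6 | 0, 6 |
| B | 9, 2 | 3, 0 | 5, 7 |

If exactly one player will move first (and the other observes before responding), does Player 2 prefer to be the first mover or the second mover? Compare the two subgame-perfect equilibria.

If Player I leads: Player 2's best replies are T→R, M→L, B→R; Player I's induced payoffs 2, 6, 5; outcome (M, L), payoffs (6, 8).
If Player 2 leads: Player I's best replies are L→B, C→M, R→B; Player 2's induced payoffs 2, 6, 7; outcome (B, R), payoffs (5, 7).
Player 2 gets 7 moving first and 8 moving second, so Player 2 prefers to move second.

second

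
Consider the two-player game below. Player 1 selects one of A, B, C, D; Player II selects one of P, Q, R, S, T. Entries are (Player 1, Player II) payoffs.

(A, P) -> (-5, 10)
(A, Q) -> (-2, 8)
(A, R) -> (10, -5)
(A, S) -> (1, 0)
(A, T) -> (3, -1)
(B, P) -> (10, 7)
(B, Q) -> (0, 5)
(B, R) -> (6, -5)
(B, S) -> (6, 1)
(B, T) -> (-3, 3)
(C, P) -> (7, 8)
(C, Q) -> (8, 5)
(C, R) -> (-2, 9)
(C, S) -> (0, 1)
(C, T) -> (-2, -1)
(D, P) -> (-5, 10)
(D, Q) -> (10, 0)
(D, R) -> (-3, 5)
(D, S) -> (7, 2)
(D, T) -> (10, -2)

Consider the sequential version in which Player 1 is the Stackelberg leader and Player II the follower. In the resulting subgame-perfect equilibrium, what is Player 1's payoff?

Backward induction with Player 1 moving first.
- A: BR = P, leader payoff -5.
- B: BR = P, leader payoff 10.
- C: BR = R, leader payoff -2.
- D: BR = P, leader payoff -5.
Among -5, 10, -2, -5, the best is 10 at B. Subgame-perfect outcome: (B, P) with payoffs (10, 7).

10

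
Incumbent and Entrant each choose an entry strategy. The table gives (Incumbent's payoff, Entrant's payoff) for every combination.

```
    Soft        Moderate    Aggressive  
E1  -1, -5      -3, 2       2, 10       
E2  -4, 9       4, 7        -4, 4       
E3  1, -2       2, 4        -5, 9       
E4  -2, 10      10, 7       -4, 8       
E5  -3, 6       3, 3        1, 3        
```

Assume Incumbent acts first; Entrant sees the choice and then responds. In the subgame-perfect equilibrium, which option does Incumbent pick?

Entrant best-responds to each possible Incumbent move:
- E1: Entrant compares -5, 2, 10 and picks Aggressive; Incumbent would get 2.
- E2: Entrant compares 9, 7, 4 and picks Soft; Incumbent would get -4.
- E3: Entrant compares -2, 4, 9 and picks Aggressive; Incumbent would get -5.
- E4: Entrant compares 10, 7, 8 and picks Soft; Incumbent would get -2.
- E5: Entrant compares 6, 3, 3 and picks Soft; Incumbent would get -3.
Among 2, -4, -5, -2, -3, the best is 2 at E1. Subgame-perfect outcome: (E1, Aggressive) with payoffs (2, 10).

E1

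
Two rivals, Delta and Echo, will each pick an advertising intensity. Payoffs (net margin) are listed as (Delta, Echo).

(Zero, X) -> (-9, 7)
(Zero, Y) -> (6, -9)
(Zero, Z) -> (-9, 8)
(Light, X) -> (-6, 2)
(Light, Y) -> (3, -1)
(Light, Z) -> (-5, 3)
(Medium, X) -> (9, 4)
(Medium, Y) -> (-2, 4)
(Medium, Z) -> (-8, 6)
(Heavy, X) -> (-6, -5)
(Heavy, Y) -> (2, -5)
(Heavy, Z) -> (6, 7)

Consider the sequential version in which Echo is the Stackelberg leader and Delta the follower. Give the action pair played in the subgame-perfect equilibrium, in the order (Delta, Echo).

(Heavy, Z)

Solve by backward induction (Echo leads).
- X → Delta plays Medium (best of -9, -6, 9, -6); Echo gets 4.
- Y → Delta plays Zero (best of 6, 3, -2, 2); Echo gets -9.
- Z → Delta plays Heavy (best of -9, -5, -8, 6); Echo gets 7.
Echo's induced payoffs are 4, -9, 7, so Echo commits to Z. Subgame-perfect outcome: (Heavy, Z) with payoffs (6, 7).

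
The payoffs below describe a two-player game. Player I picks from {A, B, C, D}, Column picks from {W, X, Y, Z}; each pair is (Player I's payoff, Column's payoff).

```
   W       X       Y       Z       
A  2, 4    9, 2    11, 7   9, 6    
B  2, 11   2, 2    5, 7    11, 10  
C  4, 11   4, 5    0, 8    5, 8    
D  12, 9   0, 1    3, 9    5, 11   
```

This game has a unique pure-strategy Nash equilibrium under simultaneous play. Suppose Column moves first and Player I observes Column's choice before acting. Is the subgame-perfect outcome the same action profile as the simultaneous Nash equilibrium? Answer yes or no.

Player I best-responds to each possible Column move:
- W: BR = D, leader payoff 9.
- X: BR = A, leader payoff 2.
- Y: BR = A, leader payoff 7.
- Z: BR = B, leader payoff 10.
Maximizing over 9, 2, 7, 10, Column chooses Z. Subgame-perfect outcome: (B, Z) with payoffs (11, 10).
For the simultaneous game, intersect best replies.
Player I's best replies: W→D; X→A; Y→A; Z→B.
Column's best replies: A→Y; B→W; C→W; D→Z.
Only (A, Y) has each player best-responding; Nash payoffs (11, 7).
Sequential outcome (B, Z) differs from the Nash profile (A, Y).

no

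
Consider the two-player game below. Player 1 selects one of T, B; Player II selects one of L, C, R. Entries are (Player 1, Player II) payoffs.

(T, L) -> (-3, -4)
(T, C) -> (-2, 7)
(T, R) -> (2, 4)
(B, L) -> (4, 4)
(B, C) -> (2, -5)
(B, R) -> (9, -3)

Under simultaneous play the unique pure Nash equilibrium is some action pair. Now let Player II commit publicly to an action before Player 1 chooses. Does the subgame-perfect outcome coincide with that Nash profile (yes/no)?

Work backward from Player 1's decision.
- L: BR = B, leader payoff 4.
- C: BR = B, leader payoff -5.
- R: BR = B, leader payoff -3.
Among 4, -5, -3, the best is 4 at L. Subgame-perfect outcome: (B, L) with payoffs (4, 4).
Under simultaneous play:
Player 1's best replies: L→B; C→B; R→B.
Player II's best replies: T→C; B→L.
Only (B, L) has each player best-responding; Nash payoffs (4, 4).
Sequential outcome (B, L) coincides with the Nash profile (B, L).

yes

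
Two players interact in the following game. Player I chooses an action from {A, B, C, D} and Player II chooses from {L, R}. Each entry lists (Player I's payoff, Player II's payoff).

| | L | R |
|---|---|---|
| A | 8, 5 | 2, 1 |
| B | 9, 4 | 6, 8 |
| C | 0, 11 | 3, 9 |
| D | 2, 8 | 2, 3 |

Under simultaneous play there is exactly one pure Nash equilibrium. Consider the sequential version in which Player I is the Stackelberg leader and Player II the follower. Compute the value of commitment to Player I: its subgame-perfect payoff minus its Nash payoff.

Work backward from Player II's decision.
- A: BR = L, leader payoff 8.
- B: BR = R, leader payoff 6.
- C: BR = L, leader payoff 0.
- D: BR = L, leader payoff 2.
Player I's induced payoffs are 8, 6, 0, 2, so Player I commits to A. Subgame-perfect outcome: (A, L) with payoffs (8, 5).
Under simultaneous play:
Player I's best replies: L→B; R→B.
Player II's best replies: A→L; B→R; C→L; D→L.
The unique mutual best reply is (B, R), giving (6, 8).
Player I's commitment gain: 8 − 6 = 2.

2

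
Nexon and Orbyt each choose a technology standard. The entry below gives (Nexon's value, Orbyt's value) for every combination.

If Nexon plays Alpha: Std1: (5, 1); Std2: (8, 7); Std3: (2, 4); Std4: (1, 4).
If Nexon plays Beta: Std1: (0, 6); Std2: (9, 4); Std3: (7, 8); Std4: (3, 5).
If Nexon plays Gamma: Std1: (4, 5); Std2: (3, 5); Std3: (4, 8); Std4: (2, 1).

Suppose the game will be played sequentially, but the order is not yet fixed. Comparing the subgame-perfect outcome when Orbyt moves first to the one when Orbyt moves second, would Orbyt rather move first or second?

first

If Nexon leads: Orbyt's best replies are Alpha→Std2, Beta→Std3, Gamma→Std3; Nexon's induced payoffs 8, 7, 4; outcome (Alpha, Std2), payoffs (8, 7).
If Orbyt leads: Nexon's best replies are Std1→Alpha, Std2→Beta, Std3→Beta, Std4→Beta; Orbyt's induced payoffs 1, 4, 8, 5; outcome (Beta, Std3), payoffs (7, 8).
Orbyt gets 8 moving first and 7 moving second, so Orbyt prefers to move first.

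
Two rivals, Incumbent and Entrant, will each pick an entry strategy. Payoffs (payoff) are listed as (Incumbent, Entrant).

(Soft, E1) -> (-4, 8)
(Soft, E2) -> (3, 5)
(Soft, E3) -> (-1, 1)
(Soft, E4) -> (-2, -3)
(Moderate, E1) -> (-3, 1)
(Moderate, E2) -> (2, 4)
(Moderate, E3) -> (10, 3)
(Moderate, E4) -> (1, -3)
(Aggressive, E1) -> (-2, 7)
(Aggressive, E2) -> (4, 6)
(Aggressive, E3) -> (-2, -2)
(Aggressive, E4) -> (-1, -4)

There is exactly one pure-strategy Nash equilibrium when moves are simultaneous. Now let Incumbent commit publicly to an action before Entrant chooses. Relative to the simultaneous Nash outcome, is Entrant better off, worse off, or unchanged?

worse off

Backward induction with Incumbent moving first.
- Soft → Entrant plays E1 (best of 8, 5, 1, -3); Incumbent gets -4.
- Moderate → Entrant plays E2 (best of 1, 4, 3, -3); Incumbent gets 2.
- Aggressive → Entrant plays E1 (best of 7, 6, -2, -4); Incumbent gets -2.
Maximizing over -4, 2, -2, Incumbent chooses Moderate. Subgame-perfect outcome: (Moderate, E2) with payoffs (2, 4).
Under simultaneous play:
Incumbent's best replies: E1→Aggressive; E2→Aggressive; E3→Moderate; E4→Moderate.
Entrant's best replies: Soft→E1; Moderate→E2; Aggressive→E1.
Only (Aggressive, E1) has each player best-responding; Nash payoffs (-2, 7).
Entrant earns 4 sequentially versus 7 at the Nash outcome: worse off.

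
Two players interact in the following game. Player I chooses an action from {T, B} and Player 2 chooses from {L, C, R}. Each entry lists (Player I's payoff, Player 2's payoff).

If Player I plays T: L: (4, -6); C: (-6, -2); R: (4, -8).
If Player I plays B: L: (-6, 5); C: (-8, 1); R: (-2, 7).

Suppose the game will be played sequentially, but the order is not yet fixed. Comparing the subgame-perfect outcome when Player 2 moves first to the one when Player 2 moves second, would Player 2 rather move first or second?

second

If Player I leads: Player 2's best replies are T→C, B→R; Player I's induced payoffs -6, -2; outcome (B, R), payoffs (-2, 7).
If Player 2 leads: Player I's best replies are L→T, C→T, R→T; Player 2's induced payoffs -6, -2, -8; outcome (T, C), payoffs (-6, -2).
Player 2 gets -2 moving first and 7 moving second, so Player 2 prefers to move second.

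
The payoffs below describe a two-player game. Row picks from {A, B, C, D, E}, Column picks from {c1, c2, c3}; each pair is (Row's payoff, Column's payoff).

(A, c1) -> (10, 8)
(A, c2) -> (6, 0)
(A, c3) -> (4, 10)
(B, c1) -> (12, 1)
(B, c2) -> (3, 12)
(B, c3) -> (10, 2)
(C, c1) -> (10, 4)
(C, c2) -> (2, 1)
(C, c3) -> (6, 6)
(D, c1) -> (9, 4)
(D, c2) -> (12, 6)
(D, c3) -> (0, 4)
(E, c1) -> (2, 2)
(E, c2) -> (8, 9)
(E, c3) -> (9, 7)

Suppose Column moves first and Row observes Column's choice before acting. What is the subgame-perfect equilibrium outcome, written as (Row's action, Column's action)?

Solve by backward induction (Column leads).
- c1 → Row plays B (best of 10, 12, 10, 9, 2); Column gets 1.
- c2 → Row plays D (best of 6, 3, 2, 12, 8); Column gets 6.
- c3 → Row plays B (best of 4, 10, 6, 0, 9); Column gets 2.
Among 1, 6, 2, the best is 6 at c2. Subgame-perfect outcome: (D, c2) with payoffs (12, 6).

(D, c2)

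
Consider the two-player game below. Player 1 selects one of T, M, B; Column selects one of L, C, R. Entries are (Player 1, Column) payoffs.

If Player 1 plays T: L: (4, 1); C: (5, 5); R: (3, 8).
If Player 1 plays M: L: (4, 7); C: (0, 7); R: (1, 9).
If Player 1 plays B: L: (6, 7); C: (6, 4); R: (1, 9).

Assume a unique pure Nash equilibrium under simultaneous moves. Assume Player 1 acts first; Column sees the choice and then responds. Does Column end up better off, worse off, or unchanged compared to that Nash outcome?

unchanged

Solve by backward induction (Player 1 leads).
- T: BR = R, leader payoff 3.
- M: BR = R, leader payoff 1.
- B: BR = R, leader payoff 1.
Player 1's induced payoffs are 3, 1, 1, so Player 1 commits to T. Subgame-perfect outcome: (T, R) with payoffs (3, 8).
Under simultaneous play:
Player 1's best replies: L→B; C→B; R→T.
Column's best replies: T→R; M→R; B→R.
The unique mutual best reply is (T, R), giving (3, 8).
Column earns 8 sequentially versus 8 at the Nash outcome: unchanged.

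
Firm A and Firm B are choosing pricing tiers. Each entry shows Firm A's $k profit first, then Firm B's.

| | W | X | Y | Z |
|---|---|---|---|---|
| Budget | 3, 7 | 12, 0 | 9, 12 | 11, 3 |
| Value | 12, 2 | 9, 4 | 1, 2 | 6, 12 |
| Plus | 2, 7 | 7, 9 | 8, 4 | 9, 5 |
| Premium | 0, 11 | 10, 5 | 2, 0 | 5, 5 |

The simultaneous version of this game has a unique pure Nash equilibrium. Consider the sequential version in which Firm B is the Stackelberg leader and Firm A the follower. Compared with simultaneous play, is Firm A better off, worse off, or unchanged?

unchanged

Work backward from Firm A's decision.
- W: Firm A compares 3, 12, 2, 0 and picks Value; Firm B would get 2.
- X: Firm A compares 12, 9, 7, 10 and picks Budget; Firm B would get 0.
- Y: Firm A compares 9, 1, 8, 2 and picks Budget; Firm B would get 12.
- Z: Firm A compares 11, 6, 9, 5 and picks Budget; Firm B would get 3.
Among 2, 0, 12, 3, the best is 12 at Y. Subgame-perfect outcome: (Budget, Y) with payoffs (9, 12).
For the simultaneous game, intersect best replies.
Firm A's best replies: W→Value; X→Budget; Y→Budget; Z→Budget.
Firm B's best replies: Budget→Y; Value→Z; Plus→X; Premium→W.
The unique mutual best reply is (Budget, Y), giving (9, 12).
Firm A earns 9 sequentially versus 9 at the Nash outcome: unchanged.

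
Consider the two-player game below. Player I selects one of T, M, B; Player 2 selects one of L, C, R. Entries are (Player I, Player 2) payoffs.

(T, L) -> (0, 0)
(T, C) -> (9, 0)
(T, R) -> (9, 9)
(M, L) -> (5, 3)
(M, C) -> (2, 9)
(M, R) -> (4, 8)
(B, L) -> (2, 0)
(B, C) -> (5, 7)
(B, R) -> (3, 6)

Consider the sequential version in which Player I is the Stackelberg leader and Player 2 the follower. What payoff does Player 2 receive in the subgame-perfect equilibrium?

9

Work backward from Player 2's decision.
- T: BR = R, leader payoff 9.
- M: BR = C, leader payoff 2.
- B: BR = C, leader payoff 5.
Player I's induced payoffs are 9, 2, 5, so Player I commits to T. Subgame-perfect outcome: (T, R) with payoffs (9, 9).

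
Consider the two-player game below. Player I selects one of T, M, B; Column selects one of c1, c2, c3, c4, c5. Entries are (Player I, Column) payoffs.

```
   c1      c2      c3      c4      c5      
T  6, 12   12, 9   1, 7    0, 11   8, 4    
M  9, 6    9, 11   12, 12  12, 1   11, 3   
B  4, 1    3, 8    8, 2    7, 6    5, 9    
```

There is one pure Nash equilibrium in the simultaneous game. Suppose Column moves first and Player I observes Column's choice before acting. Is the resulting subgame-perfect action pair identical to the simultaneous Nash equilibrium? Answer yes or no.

Solve by backward induction (Column leads).
- c1 → Player I plays M (best of 6, 9, 4); Column gets 6.
- c2 → Player I plays T (best of 12, 9, 3); Column gets 9.
- c3 → Player I plays M (best of 1, 12, 8); Column gets 12.
- c4 → Player I plays M (best of 0, 12, 7); Column gets 1.
- c5 → Player I plays M (best of 8, 11, 5); Column gets 3.
Among 6, 9, 12, 1, 3, the best is 12 at c3. Subgame-perfect outcome: (M, c3) with payoffs (12, 12).
For the simultaneous game, intersect best replies.
Player I's best replies: c1→M; c2→T; c3→M; c4→M; c5→M.
Column's best replies: T→c1; M→c3; B→c5.
The unique mutual best reply is (M, c3), giving (12, 12).
Sequential outcome (M, c3) coincides with the Nash profile (M, c3).

yes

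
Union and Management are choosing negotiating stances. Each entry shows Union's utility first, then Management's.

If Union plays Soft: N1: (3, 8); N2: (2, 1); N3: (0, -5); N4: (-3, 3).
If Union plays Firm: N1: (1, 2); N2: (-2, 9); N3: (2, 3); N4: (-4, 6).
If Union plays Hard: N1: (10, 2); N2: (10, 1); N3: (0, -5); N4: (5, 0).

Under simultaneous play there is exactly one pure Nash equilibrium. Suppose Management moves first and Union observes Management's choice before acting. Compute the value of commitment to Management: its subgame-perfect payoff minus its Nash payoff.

Union best-responds to each possible Management move:
- N1: Union compares 3, 1, 10 and picks Hard; Management would get 2.
- N2: Union compares 2, -2, 10 and picks Hard; Management would get 1.
- N3: Union compares 0, 2, 0 and picks Firm; Management would get 3.
- N4: Union compares -3, -4, 5 and picks Hard; Management would get 0.
Maximizing over 2, 1, 3, 0, Management chooses N3. Subgame-perfect outcome: (Firm, N3) with payoffs (2, 3).
For the simultaneous game, intersect best replies.
Union's best replies: N1→Hard; N2→Hard; N3→Firm; N4→Hard.
Management's best replies: Soft→N1; Firm→N2; Hard→N1.
Only (Hard, N1) has each player best-responding; Nash payoffs (10, 2).
Management's commitment gain: 3 − 2 = 1.

1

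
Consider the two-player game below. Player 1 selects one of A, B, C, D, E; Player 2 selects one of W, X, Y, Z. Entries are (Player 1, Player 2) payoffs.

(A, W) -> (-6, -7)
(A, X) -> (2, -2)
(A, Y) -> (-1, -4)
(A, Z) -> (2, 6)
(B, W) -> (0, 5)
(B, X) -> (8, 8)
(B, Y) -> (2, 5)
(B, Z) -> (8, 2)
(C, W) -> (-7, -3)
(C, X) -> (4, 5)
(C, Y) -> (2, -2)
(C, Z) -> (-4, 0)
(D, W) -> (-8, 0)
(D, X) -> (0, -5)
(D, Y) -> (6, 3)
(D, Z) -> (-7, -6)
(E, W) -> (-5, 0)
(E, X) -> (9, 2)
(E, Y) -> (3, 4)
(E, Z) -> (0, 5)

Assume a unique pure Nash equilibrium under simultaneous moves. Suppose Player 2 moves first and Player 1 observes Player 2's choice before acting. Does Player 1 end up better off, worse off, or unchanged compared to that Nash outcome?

Work backward from Player 1's decision.
- W → Player 1 plays B (best of -6, 0, -7, -8, -5); Player 2 gets 5.
- X → Player 1 plays E (best of 2, 8, 4, 0, 9); Player 2 gets 2.
- Y → Player 1 plays D (best of -1, 2, 2, 6, 3); Player 2 gets 3.
- Z → Player 1 plays B (best of 2, 8, -4, -7, 0); Player 2 gets 2.
Among 5, 2, 3, 2, the best is 5 at W. Subgame-perfect outcome: (B, W) with payoffs (0, 5).
Under simultaneous play:
Player 1's best replies: W→B; X→E; Y→D; Z→B.
Player 2's best replies: A→Z; B→X; C→X; D→Y; E→Z.
The unique mutual best reply is (D, Y), giving (6, 3).
Player 1 earns 0 sequentially versus 6 at the Nash outcome: worse off.

worse off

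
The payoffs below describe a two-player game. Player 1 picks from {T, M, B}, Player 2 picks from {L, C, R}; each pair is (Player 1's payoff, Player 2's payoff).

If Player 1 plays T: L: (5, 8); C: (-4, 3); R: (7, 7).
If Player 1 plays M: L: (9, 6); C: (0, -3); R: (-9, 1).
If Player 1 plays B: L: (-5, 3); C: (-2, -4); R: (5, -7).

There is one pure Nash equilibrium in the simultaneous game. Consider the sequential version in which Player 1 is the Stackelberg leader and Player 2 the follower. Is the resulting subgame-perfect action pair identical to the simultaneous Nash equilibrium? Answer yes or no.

yes

Backward induction with Player 1 moving first.
- T: BR = L, leader payoff 5.
- M: BR = L, leader payoff 9.
- B: BR = L, leader payoff -5.
Maximizing over 5, 9, -5, Player 1 chooses M. Subgame-perfect outcome: (M, L) with payoffs (9, 6).
Now find the simultaneous Nash equilibrium.
Player 1's best replies: L→M; C→M; R→T.
Player 2's best replies: T→L; M→L; B→L.
The unique mutual best reply is (M, L), giving (9, 6).
Sequential outcome (M, L) coincides with the Nash profile (M, L).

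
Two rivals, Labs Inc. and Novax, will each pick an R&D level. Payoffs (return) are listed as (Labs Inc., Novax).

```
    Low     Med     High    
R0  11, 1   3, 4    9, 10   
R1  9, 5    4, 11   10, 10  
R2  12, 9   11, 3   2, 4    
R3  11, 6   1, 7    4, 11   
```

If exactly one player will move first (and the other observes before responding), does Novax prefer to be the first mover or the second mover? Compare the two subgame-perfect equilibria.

first

If Labs Inc. leads: Novax's best replies are R0→High, R1→Med, R2→Low, R3→High; Labs Inc.'s induced payoffs 9, 4, 12, 4; outcome (R2, Low), payoffs (12, 9).
If Novax leads: Labs Inc.'s best replies are Low→R2, Med→R2, High→R1; Novax's induced payoffs 9, 3, 10; outcome (R1, High), payoffs (10, 10).
Novax gets 10 moving first and 9 moving second, so Novax prefers to move first.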